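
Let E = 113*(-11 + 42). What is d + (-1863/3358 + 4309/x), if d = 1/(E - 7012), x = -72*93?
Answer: -66318323/55329912 ≈ -1.1986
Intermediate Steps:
x = -6696
E = 3503 (E = 113*31 = 3503)
d = -1/3509 (d = 1/(3503 - 7012) = 1/(-3509) = -1/3509 ≈ -0.00028498)
d + (-1863/3358 + 4309/x) = -1/3509 + (-1863/3358 + 4309/(-6696)) = -1/3509 + (-1863*1/3358 + 4309*(-1/6696)) = -1/3509 + (-81/146 - 139/216) = -1/3509 - 18895/15768 = -66318323/55329912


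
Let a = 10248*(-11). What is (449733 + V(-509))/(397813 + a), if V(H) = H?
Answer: 449224/285085 ≈ 1.5758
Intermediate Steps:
a = -112728
(449733 + V(-509))/(397813 + a) = (449733 - 509)/(397813 - 112728) = 449224/285085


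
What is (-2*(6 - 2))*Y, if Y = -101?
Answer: 808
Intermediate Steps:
(-2*(6 - 2))*Y = -2*(6 - 2)*(-101) = -2*4*(-101) = -8*(-101) = 808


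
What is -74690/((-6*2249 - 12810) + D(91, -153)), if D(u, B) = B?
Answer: 74690/26457 ≈ 2.8231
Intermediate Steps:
-74690/((-6*2249 - 12810) + D(91, -153)) = -74690/((-6*2249 - 12810) - 153) = -74690/((-13494 - 12810) - 153) = -74690/(-26304 - 153) = -74690/(-26457) = -74690*(-1/26457) = 74690/26457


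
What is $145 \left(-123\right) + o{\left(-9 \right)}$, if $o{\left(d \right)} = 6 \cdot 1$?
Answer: $-17829$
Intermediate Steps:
$o{\left(d \right)} = 6$
$145 \left(-123\right) + o{\left(-9 \right)} = 145 \left(-123\right) + 6 = -17835 + 6 = -17829$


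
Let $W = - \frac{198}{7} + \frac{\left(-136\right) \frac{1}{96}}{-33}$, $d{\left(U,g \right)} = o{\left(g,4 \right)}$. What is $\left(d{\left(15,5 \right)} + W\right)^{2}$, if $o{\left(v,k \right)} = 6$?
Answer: $\frac{3801585649}{7683984} \approx 494.74$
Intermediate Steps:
$d{\left(U,g \right)} = 6$
$W = - \frac{78289}{2772}$ ($W = \left(-198\right) \frac{1}{7} + \left(-136\right) \frac{1}{96} \left(- \frac{1}{33}\right) = - \frac{198}{7} - - \frac{17}{396} = - \frac{198}{7} + \frac{17}{396} = - \frac{78289}{2772} \approx -28.243$)
$\left(d{\left(15,5 \right)} + W\right)^{2} = \left(6 - \frac{78289}{2772}\right)^{2} = \left(- \frac{61657}{2772}\right)^{2} = \frac{3801585649}{7683984}$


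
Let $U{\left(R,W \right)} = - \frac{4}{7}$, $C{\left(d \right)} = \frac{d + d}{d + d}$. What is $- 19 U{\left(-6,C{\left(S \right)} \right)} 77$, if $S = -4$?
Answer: $836$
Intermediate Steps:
$C{\left(d \right)} = 1$ ($C{\left(d \right)} = \frac{2 d}{2 d} = 2 d \frac{1}{2 d} = 1$)
$U{\left(R,W \right)} = - \frac{4}{7}$ ($U{\left(R,W \right)} = \left(-4\right) \frac{1}{7} = - \frac{4}{7}$)
$- 19 U{\left(-6,C{\left(S \right)} \right)} 77 = \left(-19\right) \left(- \frac{4}{7}\right) 77 = \frac{76}{7} \cdot 77 = 836$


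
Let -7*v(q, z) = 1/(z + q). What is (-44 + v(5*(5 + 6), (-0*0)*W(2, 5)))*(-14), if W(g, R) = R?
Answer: 33882/55 ≈ 616.04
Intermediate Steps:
v(q, z) = -1/(7*(q + z)) (v(q, z) = -1/(7*(z + q)) = -1/(7*(q + z)))
(-44 + v(5*(5 + 6), (-0*0)*W(2, 5)))*(-14) = (-44 - 1/(7*(5*(5 + 6)) + 7*(-0*0*5)))*(-14) = (-44 - 1/(7*(5*11) + 7*(-4*0*5)))*(-14) = (-44 - 1/(7*55 + 7*(0*5)))*(-14) = (-44 - 1/(385 + 7*0))*(-14) = (-44 - 1/(385 + 0))*(-14) = (-44 - 1/385)*(-14) = -16941/385*(-14) = 33882/55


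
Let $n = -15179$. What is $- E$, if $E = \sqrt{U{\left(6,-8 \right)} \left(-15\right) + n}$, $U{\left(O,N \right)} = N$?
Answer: $- 37 i \sqrt{11} \approx - 122.72 i$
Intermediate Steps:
$E = 37 i \sqrt{11}$ ($E = \sqrt{\left(-8\right) \left(-15\right) - 15179} = \sqrt{120 - 15179} = \sqrt{-15059} = 37 i \sqrt{11} \approx 122.72 i$)
$- E = - 37 i \sqrt{11}$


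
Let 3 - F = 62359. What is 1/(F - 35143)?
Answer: -1/97499 ≈ -1.0257e-5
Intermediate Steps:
F = -62356 (F = 3 - 1*62359 = 3 - 62359 = -62356)
1/(F - 35143) = 1/(-62356 - 35143) = 1/(-97499) = -1/97499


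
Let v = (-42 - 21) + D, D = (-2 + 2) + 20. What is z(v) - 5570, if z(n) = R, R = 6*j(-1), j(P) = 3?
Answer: -5552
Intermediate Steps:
D = 20 (D = 0 + 20 = 20)
v = -43 (v = (-42 - 21) + 20 = -63 + 20 = -43)
R = 18 (R = 6*3 = 18)
z(n) = 18
z(v) - 5570 = 18 - 5570 = -5552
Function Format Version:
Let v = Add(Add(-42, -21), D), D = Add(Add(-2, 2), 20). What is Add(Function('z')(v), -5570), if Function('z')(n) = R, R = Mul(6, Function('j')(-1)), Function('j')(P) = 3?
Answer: -5552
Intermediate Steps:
D = 20 (D = Add(0, 20) = 20)
v = -43 (v = Add(Add(-42, -21), 20) = Add(-63, 20) = -43)
R = 18 (R = Mul(6, 3) = 18)
Function('z')(n) = 18
Add(Function('z')(v), -5570) = Add(18, -5570) = -5552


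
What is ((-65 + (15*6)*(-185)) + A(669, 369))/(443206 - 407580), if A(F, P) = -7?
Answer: -8361/17813 ≈ -0.46938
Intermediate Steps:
((-65 + (15*6)*(-185)) + A(669, 369))/(443206 - 407580) = ((-65 + (15*6)*(-185)) - 7)/(443206 - 407580) = ((-65 + 90*(-185)) - 7)/35626 = ((-65 - 16650) - 7)*(1/35626) = (-16715 - 7)*(1/35626) = -16722*1/35626 = -8361/17813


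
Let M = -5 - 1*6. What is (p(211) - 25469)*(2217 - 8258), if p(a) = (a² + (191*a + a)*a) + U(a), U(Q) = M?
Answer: -51753687993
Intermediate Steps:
M = -11 (M = -5 - 6 = -11)
U(Q) = -11
p(a) = -11 + 193*a² (p(a) = (a² + (191*a + a)*a) - 11 = (a² + (192*a)*a) - 11 = (a² + 192*a²) - 11 = 193*a² - 11 = -11 + 193*a²)
(p(211) - 25469)*(2217 - 8258) = ((-11 + 193*211²) - 25469)*(2217 - 8258) = ((-11 + 193*44521) - 25469)*(-6041) = ((-11 + 8592553) - 25469)*(-6041) = (8592542 - 25469)*(-6041) = 8567073*(-6041) = -51753687993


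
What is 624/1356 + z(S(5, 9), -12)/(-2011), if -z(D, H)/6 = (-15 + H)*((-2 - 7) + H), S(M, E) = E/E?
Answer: 488998/227243 ≈ 2.1519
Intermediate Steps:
S(M, E) = 1
z(D, H) = -6*(-15 + H)*(-9 + H) (z(D, H) = -6*(-15 + H)*((-2 - 7) + H) = -6*(-15 + H)*(-9 + H))
624/1356 + z(S(5, 9), -12)/(-2011) = 624/1356 + (-810 - 6*(-12)**2 + 144*(-12))/(-2011) = 624*(1/1356) + (-810 - 6*144 - 1728)*(-1/2011) = 52/113 + (-810 - 864 - 1728)*(-1/2011) = 52/113 - 3402*(-1/2011) = 52/113 + 3402/2011 = 488998/227243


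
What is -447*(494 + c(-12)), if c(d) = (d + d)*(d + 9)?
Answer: -253002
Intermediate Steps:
c(d) = 2*d*(9 + d) (c(d) = (2*d)*(9 + d) = 2*d*(9 + d))
-447*(494 + c(-12)) = -447*(494 + 2*(-12)*(9 - 12)) = -447*(494 + 2*(-12)*(-3)) = -447*(494 + 72) = -447*566 = -253002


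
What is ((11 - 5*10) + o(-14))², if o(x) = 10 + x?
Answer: 1849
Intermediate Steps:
((11 - 5*10) + o(-14))² = ((11 - 5*10) + (10 - 14))² = ((11 - 50) - 4)² = (-39 - 4)² = (-43)² = 1849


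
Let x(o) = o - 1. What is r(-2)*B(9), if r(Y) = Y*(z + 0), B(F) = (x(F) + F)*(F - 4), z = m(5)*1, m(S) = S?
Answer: -850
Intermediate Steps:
z = 5 (z = 5*1 = 5)
x(o) = -1 + o
B(F) = (-1 + 2*F)*(-4 + F) (B(F) = ((-1 + F) + F)*(F - 4) = (-1 + 2*F)*(-4 + F))
r(Y) = 5*Y (r(Y) = Y*(5 + 0) = Y*5 = 5*Y)
r(-2)*B(9) = (5*(-2))*(4 - 9*9 + 2*9²) = -10*(4 - 81 + 2*81) = -10*(4 - 81 + 162) = -10*85 = -850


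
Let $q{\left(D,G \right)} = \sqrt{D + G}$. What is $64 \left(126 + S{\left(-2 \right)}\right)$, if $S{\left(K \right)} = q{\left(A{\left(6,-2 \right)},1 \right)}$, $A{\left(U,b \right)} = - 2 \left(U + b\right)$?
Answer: $8064 + 64 i \sqrt{7} \approx 8064.0 + 169.33 i$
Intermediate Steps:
$A{\left(U,b \right)} = - 2 U - 2 b$
$S{\left(K \right)} = i \sqrt{7}$ ($S{\left(K \right)} = \sqrt{\left(\left(-2\right) 6 - -4\right) + 1} = \sqrt{\left(-12 + 4\right) + 1} = \sqrt{-8 + 1} = \sqrt{-7} = i \sqrt{7}$)
$64 \left(126 + S{\left(-2 \right)}\right) = 64 \left(126 + i \sqrt{7}\right) = 8064 + 64 i \sqrt{7}$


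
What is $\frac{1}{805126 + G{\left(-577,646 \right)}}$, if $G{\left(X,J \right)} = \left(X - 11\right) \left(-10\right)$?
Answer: $\frac{1}{811006} \approx 1.233 \cdot 10^{-6}$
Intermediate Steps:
$G{\left(X,J \right)} = 110 - 10 X$ ($G{\left(X,J \right)} = \left(-11 + X\right) \left(-10\right) = 110 - 10 X$)
$\frac{1}{805126 + G{\left(-577,646 \right)}} = \frac{1}{805126 + \left(110 - -5770\right)} = \frac{1}{805126 + \left(110 + 5770\right)} = \frac{1}{805126 + 5880} = \frac{1}{811006}$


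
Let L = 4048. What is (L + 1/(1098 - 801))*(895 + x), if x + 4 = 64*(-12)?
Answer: 49292537/99 ≈ 4.9790e+5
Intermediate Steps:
x = -772 (x = -4 + 64*(-12) = -4 - 768 = -772)
(L + 1/(1098 - 801))*(895 + x) = (4048 + 1/(1098 - 801))*(895 - 772) = (4048 + 1/297)*123 = (1202257/297)*123 = 49292537/99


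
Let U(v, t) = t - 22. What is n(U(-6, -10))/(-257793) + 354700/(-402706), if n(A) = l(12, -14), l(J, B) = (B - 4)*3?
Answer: -15236238496/17302464643 ≈ -0.88058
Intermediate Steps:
U(v, t) = -22 + t
l(J, B) = -12 + 3*B (l(J, B) = (-4 + B)*3 = -12 + 3*B)
n(A) = -54 (n(A) = -12 + 3*(-14) = -12 - 42 = -54)
n(U(-6, -10))/(-257793) + 354700/(-402706) = -54/(-257793) + 354700/(-402706) = -54*(-1/257793) + 354700*(-1/402706) = 18/85931 - 177350/201353 = -15236238496/17302464643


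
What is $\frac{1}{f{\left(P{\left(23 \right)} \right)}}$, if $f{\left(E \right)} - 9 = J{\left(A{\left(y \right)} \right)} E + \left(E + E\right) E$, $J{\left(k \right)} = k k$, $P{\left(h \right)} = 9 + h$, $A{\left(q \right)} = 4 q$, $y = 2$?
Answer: $\frac{1}{4105} \approx 0.00024361$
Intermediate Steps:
$J{\left(k \right)} = k^{2}$
$f{\left(E \right)} = 9 + 2 E^{2} + 64 E$ ($f{\left(E \right)} = 9 + \left(\left(4 \cdot 2\right)^{2} E + \left(E + E\right) E\right) = 9 + \left(8^{2} E + 2 E E\right) = 9 + \left(64 E + 2 E^{2}\right) = 9 + \left(2 E^{2} + 64 E\right) = 9 + 2 E^{2} + 64 E$)
$\frac{1}{f{\left(P{\left(23 \right)} \right)}} = \frac{1}{9 + 2 \left(9 + 23\right)^{2} + 64 \left(9 + 23\right)} = \frac{1}{9 + 2 \cdot 32^{2} + 64 \cdot 32} = \frac{1}{9 + 2 \cdot 1024 + 2048} = \frac{1}{9 + 2048 + 2048} = \frac{1}{4105}$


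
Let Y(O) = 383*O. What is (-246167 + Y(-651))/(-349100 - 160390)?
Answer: 49550/50949 ≈ 0.97254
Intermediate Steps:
(-246167 + Y(-651))/(-349100 - 160390) = (-246167 + 383*(-651))/(-349100 - 160390) = (-246167 - 249333)/(-509490) = -495500*(-1/509490) = 49550/50949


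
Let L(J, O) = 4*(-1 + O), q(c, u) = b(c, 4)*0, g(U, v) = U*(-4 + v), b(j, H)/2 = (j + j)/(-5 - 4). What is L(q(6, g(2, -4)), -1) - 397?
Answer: -405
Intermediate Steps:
b(j, H) = -4*j/9 (b(j, H) = 2*((j + j)/(-5 - 4)) = 2*((2*j)/(-9)) = 2*((2*j)*(-⅑)) = 2*(-2*j/9) = -4*j/9)
q(c, u) = 0 (q(c, u) = -4*c/9*0 = 0)
L(J, O) = -4 + 4*O
L(q(6, g(2, -4)), -1) - 397 = (-4 + 4*(-1)) - 397 = (-4 - 4) - 397 = -8 - 397 = -405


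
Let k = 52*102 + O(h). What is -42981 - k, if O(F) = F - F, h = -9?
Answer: -48285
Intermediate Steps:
O(F) = 0
k = 5304 (k = 52*102 + 0 = 5304 + 0 = 5304)
-42981 - k = -42981 - 1*5304 = -42981 - 5304 = -48285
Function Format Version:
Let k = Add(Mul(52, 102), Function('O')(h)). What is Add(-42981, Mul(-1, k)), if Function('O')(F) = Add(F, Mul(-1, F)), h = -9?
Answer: -48285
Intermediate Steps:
Function('O')(F) = 0
k = 5304 (k = Add(Mul(52, 102), 0) = Add(5304, 0) = 5304)
Add(-42981, Mul(-1, k)) = Add(-42981, Mul(-1, 5304)) = Add(-42981, -5304) = -48285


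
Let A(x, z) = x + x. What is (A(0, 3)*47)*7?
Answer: 0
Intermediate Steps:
A(x, z) = 2*x
(A(0, 3)*47)*7 = ((2*0)*47)*7 = (0*47)*7 = 0*7 = 0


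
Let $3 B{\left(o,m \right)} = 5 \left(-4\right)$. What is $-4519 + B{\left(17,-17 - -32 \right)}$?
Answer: $- \frac{13577}{3} \approx -4525.7$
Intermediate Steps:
$B{\left(o,m \right)} = - \frac{20}{3}$ ($B{\left(o,m \right)} = \frac{5 \left(-4\right)}{3} = \frac{1}{3} \left(-20\right) = - \frac{20}{3}$)
$-4519 + B{\left(17,-17 - -32 \right)} = -4519 - \frac{20}{3} = - \frac{13577}{3}$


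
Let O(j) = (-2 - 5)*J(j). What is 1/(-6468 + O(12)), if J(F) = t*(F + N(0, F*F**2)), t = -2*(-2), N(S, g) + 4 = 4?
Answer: -1/6804 ≈ -0.00014697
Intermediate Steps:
N(S, g) = 0 (N(S, g) = -4 + 4 = 0)
t = 4
J(F) = 4*F (J(F) = 4*(F + 0) = 4*F)
O(j) = -28*j (O(j) = (-2 - 5)*(4*j) = -28*j)
1/(-6468 + O(12)) = 1/(-6468 - 28*12) = 1/(-6468 - 336) = 1/(-6804) = -1/6804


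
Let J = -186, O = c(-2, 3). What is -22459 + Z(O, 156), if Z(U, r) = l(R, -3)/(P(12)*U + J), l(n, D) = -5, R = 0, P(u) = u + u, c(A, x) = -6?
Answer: -1482293/66 ≈ -22459.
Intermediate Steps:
P(u) = 2*u
O = -6
Z(U, r) = -5/(-186 + 24*U) (Z(U, r) = -5/((2*12)*U - 186) = -5/(24*U - 186) = -5/(-186 + 24*U))
-22459 + Z(O, 156) = -22459 - 5/(-186 + 24*(-6)) = -22459 - 5/(-186 - 144) = -22459 - 5/(-330) = -22459 - 5*(-1/330) = -22459 + 1/66 = -1482293/66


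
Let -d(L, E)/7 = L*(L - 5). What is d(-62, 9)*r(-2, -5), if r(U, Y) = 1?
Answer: -29078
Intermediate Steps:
d(L, E) = -7*L*(-5 + L) (d(L, E) = -7*L*(L - 5) = -7*L*(-5 + L))
d(-62, 9)*r(-2, -5) = (7*(-62)*(5 - 1*(-62)))*1 = (7*(-62)*(5 + 62))*1 = (7*(-62)*67)*1 = -29078*1 = -29078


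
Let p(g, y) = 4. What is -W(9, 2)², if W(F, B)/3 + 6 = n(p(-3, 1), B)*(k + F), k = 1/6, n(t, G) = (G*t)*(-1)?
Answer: -56644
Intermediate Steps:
n(t, G) = -G*t
k = ⅙ (k = 1*(⅙) = ⅙ ≈ 0.16667)
W(F, B) = -18 - 12*B*(⅙ + F) (W(F, B) = -18 + 3*((-1*B*4)*(⅙ + F)) = -18 + 3*((-4*B)*(⅙ + F)) = -18 + 3*(-4*B*(⅙ + F)) = -18 - 12*B*(⅙ + F))
-W(9, 2)² = -(-18 - 2*2 - 12*2*9)² = -(-18 - 4 - 216)² = -1*(-238)² = -1*56644 = -56644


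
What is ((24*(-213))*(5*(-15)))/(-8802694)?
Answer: -191700/4401347 ≈ -0.043555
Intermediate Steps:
((24*(-213))*(5*(-15)))/(-8802694) = -5112*(-75)*(-1/8802694) = 383400*(-1/8802694) = -191700/4401347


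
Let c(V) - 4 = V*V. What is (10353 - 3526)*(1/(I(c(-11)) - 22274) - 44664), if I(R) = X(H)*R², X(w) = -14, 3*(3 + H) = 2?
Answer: -73493309961899/241024 ≈ -3.0492e+8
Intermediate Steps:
H = -7/3 (H = -3 + (⅓)*2 = -3 + ⅔ = -7/3 ≈ -2.3333)
c(V) = 4 + V² (c(V) = 4 + V*V = 4 + V²)
I(R) = -14*R²
(10353 - 3526)*(1/(I(c(-11)) - 22274) - 44664) = (10353 - 3526)*(1/(-14*(4 + (-11)²)² - 22274) - 44664) = 6827*(1/(-14*(4 + 121)² - 22274) - 44664) = 6827*(1/(-14*125² - 22274) - 44664) = 6827*(1/(-14*15625 - 22274) - 44664) = 6827*(1/(-218750 - 22274) - 44664) = 6827*(1/(-241024) - 44664) = 6827*(-1/241024 - 44664) = 6827*(-10765095937/241024) = -73493309961899/241024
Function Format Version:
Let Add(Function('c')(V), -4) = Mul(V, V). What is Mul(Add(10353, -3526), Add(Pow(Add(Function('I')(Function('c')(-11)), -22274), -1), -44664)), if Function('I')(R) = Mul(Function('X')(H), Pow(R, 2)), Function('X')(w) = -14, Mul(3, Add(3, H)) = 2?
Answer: Rational(-73493309961899, 241024) ≈ -3.0492e+8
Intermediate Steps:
H = Rational(-7, 3) (H = Add(-3, Mul(Rational(1, 3), 2)) = Add(-3, Rational(2, 3)) = Rational(-7, 3) ≈ -2.3333)
Function('c')(V) = Add(4, Pow(V, 2)) (Function('c')(V) = Add(4, Mul(V, V)) = Add(4, Pow(V, 2)))
Function('I')(R) = Mul(-14, Pow(R, 2))
Mul(Add(10353, -3526), Add(Pow(Add(Function('I')(Function('c')(-11)), -22274), -1), -44664)) = Mul(Add(10353, -3526), Add(Pow(Add(Mul(-14, Pow(Add(4, Pow(-11, 2)), 2)), -22274), -1), -44664)) = Mul(6827, Add(Pow(Add(Mul(-14, Pow(Add(4, 121), 2)), -22274), -1), -44664)) = Mul(6827, Add(Pow(Add(Mul(-14, Pow(125, 2)), -22274), -1), -44664)) = Mul(6827, Add(Pow(Add(Mul(-14, 15625), -22274), -1), -44664)) = Mul(6827, Add(Pow(Add(-218750, -22274), -1), -44664)) = Mul(6827, Add(Pow(-241024, -1), -44664)) = Mul(6827, Add(Rational(-1, 241024), -44664)) = Mul(6827, Rational(-10765095937, 241024)) = Rational(-73493309961899, 241024)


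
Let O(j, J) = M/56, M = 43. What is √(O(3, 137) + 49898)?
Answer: √39120634/28 ≈ 223.38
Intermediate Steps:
O(j, J) = 43/56
√(O(3, 137) + 49898) = √(43/56 + 49898) = √(2794331/56) = √39120634/28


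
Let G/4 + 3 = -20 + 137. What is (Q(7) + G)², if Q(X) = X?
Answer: 214369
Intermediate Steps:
G = 456 (G = -12 + 4*(-20 + 137) = -12 + 4*117 = -12 + 468 = 456)
(Q(7) + G)² = (7 + 456)² = 463² = 214369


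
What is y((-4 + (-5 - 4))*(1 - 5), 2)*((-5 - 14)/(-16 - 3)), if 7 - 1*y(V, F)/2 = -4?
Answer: 22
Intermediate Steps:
y(V, F) = 22 (y(V, F) = 14 - 2*(-4) = 14 + 8 = 22)
y((-4 + (-5 - 4))*(1 - 5), 2)*((-5 - 14)/(-16 - 3)) = 22*((-5 - 14)/(-16 - 3)) = 22*(-19/(-19)) = 22*(-19*(-1/19)) = 22*1 = 22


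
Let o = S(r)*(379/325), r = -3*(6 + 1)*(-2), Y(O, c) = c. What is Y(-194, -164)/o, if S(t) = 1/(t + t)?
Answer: -4477200/379 ≈ -11813.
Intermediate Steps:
r = 42 (r = -3*7*(-2) = -21*(-2) = 42)
S(t) = 1/(2*t)
o = 379/27300 (o = ((½)/42)*(379/325) = ((½)*(1/42))*(379*(1/325)) = (1/84)*(379/325) = 379/27300 ≈ 0.013883)
Y(-194, -164)/o = -164/379/27300 = -164*27300/379 = -4477200/379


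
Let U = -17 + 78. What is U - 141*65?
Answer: -9104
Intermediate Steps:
U = 61
U - 141*65 = 61 - 141*65 = 61 - 9165 = -9104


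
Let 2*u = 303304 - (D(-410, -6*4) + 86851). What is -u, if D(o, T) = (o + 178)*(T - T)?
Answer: -216453/2 ≈ -1.0823e+5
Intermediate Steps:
D(o, T) = 0 (D(o, T) = (178 + o)*0 = 0)
u = 216453/2 (u = (303304 - (0 + 86851))/2 = (303304 - 1*86851)/2 = (303304 - 86851)/2 = (½)*216453 = 216453/2 ≈ 1.0823e+5)
-u = -1*216453/2 = -216453/2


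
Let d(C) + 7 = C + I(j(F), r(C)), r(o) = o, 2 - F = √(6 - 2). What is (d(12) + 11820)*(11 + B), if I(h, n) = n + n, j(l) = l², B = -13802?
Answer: -163409559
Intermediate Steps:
F = 0 (F = 2 - √(6 - 2) = 2 - √4 = 2 - 1*2 = 2 - 2 = 0)
I(h, n) = 2*n
d(C) = -7 + 3*C (d(C) = -7 + (C + 2*C) = -7 + 3*C)
(d(12) + 11820)*(11 + B) = ((-7 + 3*12) + 11820)*(11 - 13802) = ((-7 + 36) + 11820)*(-13791) = (29 + 11820)*(-13791) = 11849*(-13791) = -163409559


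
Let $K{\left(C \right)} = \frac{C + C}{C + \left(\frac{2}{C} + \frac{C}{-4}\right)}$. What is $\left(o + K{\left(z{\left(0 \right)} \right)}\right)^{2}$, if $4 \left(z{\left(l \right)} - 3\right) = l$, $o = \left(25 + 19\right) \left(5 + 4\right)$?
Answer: $\frac{194100624}{1225} \approx 1.5845 \cdot 10^{5}$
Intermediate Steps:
$o = 396$ ($o = 44 \cdot 9 = 396$)
$z{\left(l \right)} = 3 + \frac{l}{4}$
$K{\left(C \right)} = \frac{2 C}{\frac{2}{C} + \frac{3 C}{4}}$ ($K{\left(C \right)} = \frac{2 C}{C + \left(\frac{2}{C} + C \left(- \frac{1}{4}\right)\right)} = \frac{2 C}{C - \left(- \frac{2}{C} + \frac{C}{4}\right)} = \frac{2 C}{\frac{2}{C} + \frac{3 C}{4}}$)
$\left(o + K{\left(z{\left(0 \right)} \right)}\right)^{2} = \left(396 + \frac{8 \left(3 + \frac{1}{4} \cdot 0\right)^{2}}{8 + 3 \left(3 + \frac{1}{4} \cdot 0\right)^{2}}\right)^{2} = \left(396 + \frac{8 \left(3 + 0\right)^{2}}{8 + 3 \left(3 + 0\right)^{2}}\right)^{2} = \left(396 + \frac{8 \cdot 3^{2}}{8 + 3 \cdot 3^{2}}\right)^{2} = \left(396 + 8 \cdot 9 \frac{1}{8 + 3 \cdot 9}\right)^{2} = \left(396 + 8 \cdot 9 \frac{1}{8 + 27}\right)^{2} = \left(396 + 8 \cdot 9 \cdot \frac{1}{35}\right)^{2} = \left(396 + \frac{72}{35}\right)^{2} = \left(\frac{13932}{35}\right)^{2} = \frac{194100624}{1225}$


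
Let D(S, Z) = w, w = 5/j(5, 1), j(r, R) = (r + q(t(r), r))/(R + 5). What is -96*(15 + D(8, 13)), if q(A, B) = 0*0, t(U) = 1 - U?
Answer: -2016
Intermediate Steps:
q(A, B) = 0
j(r, R) = r/(5 + R) (j(r, R) = (r + 0)/(R + 5) = r/(5 + R))
w = 6 (w = 5/((5/(5 + 1))) = 5/((5/6)) = 5/((5*(⅙))) = 5/(⅚) = 5*(6/5) = 6)
D(S, Z) = 6
-96*(15 + D(8, 13)) = -96*(15 + 6) = -96*21 = -2016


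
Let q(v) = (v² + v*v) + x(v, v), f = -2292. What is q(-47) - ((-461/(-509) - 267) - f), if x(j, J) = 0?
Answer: 1217576/509 ≈ 2392.1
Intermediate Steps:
q(v) = 2*v² (q(v) = (v² + v*v) + 0 = (v² + v²) + 0 = 2*v² + 0 = 2*v²)
q(-47) - ((-461/(-509) - 267) - f) = 2*(-47)² - ((-461/(-509) - 267) - 1*(-2292)) = 2*2209 - ((-461*(-1/509) - 267) + 2292) = 4418 - ((461/509 - 267) + 2292) = 4418 - (-135442/509 + 2292) = 4418 - 1*1031186/509 = 4418 - 1031186/509 = 1217576/509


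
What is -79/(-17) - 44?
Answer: -669/17 ≈ -39.353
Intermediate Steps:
-79/(-17) - 44 = -1/17*(-79) - 44 = 79/17 - 44 = -669/17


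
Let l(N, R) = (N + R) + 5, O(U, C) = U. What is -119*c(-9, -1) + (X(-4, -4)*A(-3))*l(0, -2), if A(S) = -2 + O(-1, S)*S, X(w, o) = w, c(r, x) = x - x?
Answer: -12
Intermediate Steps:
c(r, x) = 0
l(N, R) = 5 + N + R
A(S) = -2 - S
-119*c(-9, -1) + (X(-4, -4)*A(-3))*l(0, -2) = -119*0 + (-4*(-2 - 1*(-3)))*(5 + 0 - 2) = 0 - 4*(-2 + 3)*3 = 0 - 4*1*3 = 0 - 4*3 = 0 - 12 = -12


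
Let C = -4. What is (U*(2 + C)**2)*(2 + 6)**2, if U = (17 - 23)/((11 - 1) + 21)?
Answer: -1536/31 ≈ -49.548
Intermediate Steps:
U = -6/31 (U = -6/(10 + 21) = -6/31 ≈ -0.19355)
(U*(2 + C)**2)*(2 + 6)**2 = (-6*(2 - 4)**2/31)*(2 + 6)**2 = -6/31*(-2)**2*8**2 = -6/31*4*64 = -24/31*64 = -1536/31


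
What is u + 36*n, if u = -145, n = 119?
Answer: 4139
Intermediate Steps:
u + 36*n = -145 + 36*119 = -145 + 4284 = 4139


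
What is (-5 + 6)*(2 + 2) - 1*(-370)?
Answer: 374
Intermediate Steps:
(-5 + 6)*(2 + 2) - 1*(-370) = 1*4 + 370 = 4 + 370 = 374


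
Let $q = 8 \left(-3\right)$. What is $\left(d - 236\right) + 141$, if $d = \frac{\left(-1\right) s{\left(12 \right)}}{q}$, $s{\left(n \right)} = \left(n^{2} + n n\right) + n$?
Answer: $- \frac{165}{2} \approx -82.5$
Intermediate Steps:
$s{\left(n \right)} = n + 2 n^{2}$ ($s{\left(n \right)} = \left(n^{2} + n^{2}\right) + n = 2 n^{2} + n = n + 2 n^{2}$)
$q = -24$
$d = \frac{25}{2}$ ($d = \frac{\left(-1\right) 12 \left(1 + 2 \cdot 12\right)}{-24} = - 12 \left(1 + 24\right) \left(- \frac{1}{24}\right) = - 12 \cdot 25 \left(- \frac{1}{24}\right) = \left(-1\right) 300 \left(- \frac{1}{24}\right) = \left(-300\right) \left(- \frac{1}{24}\right) = \frac{25}{2} \approx 12.5$)
$\left(d - 236\right) + 141 = \left(\frac{25}{2} - 236\right) + 141 = - \frac{447}{2} + 141 = - \frac{165}{2}$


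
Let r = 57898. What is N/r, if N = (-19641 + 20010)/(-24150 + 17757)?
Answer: -123/123380638 ≈ -9.9692e-7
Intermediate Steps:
N = -123/2131 (N = 369/(-6393) = 369*(-1/6393) = -123/2131 ≈ -0.057719)
N/r = -123/2131/57898 = -123/2131*1/57898 = -123/123380638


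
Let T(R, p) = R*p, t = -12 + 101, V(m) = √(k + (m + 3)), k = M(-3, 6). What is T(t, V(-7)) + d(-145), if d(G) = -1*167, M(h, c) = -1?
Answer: -167 + 89*I*√5 ≈ -167.0 + 199.01*I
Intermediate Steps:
k = -1
d(G) = -167
V(m) = √(2 + m) (V(m) = √(-1 + (m + 3)) = √(-1 + (3 + m)) = √(2 + m))
t = 89
T(t, V(-7)) + d(-145) = 89*√(2 - 7) - 167 = 89*√(-5) - 167 = 89*(I*√5) - 167 = 89*I*√5 - 167 = -167 + 89*I*√5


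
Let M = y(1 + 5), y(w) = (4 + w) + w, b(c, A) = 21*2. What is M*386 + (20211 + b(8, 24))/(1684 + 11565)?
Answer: 81846077/13249 ≈ 6177.5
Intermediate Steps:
b(c, A) = 42
y(w) = 4 + 2*w
M = 16 (M = 4 + 2*(1 + 5) = 4 + 2*6 = 4 + 12 = 16)
M*386 + (20211 + b(8, 24))/(1684 + 11565) = 16*386 + (20211 + 42)/(1684 + 11565) = 6176 + 20253/13249 = 81846077/13249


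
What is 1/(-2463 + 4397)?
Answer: 1/1934 ≈ 0.00051706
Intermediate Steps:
1/(-2463 + 4397) = 1/1934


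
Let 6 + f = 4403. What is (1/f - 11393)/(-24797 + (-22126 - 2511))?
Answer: 8349170/36226883 ≈ 0.23047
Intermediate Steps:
f = 4397 (f = -6 + 4403 = 4397)
(1/f - 11393)/(-24797 + (-22126 - 2511)) = (1/4397 - 11393)/(-24797 + (-22126 - 2511)) = (1/4397 - 11393)/(-24797 - 24637) = -50095020/4397/(-49434) = -50095020/4397*(-1/49434) = 8349170/36226883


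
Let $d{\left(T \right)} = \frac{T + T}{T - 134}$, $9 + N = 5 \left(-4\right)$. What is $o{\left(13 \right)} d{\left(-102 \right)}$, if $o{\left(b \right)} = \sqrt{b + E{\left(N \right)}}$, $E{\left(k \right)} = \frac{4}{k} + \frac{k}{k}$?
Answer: $\frac{51 \sqrt{11658}}{1711} \approx 3.2183$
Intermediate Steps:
$N = -29$ ($N = -9 + 5 \left(-4\right) = -9 - 20 = -29$)
$E{\left(k \right)} = 1 + \frac{4}{k}$ ($E{\left(k \right)} = \frac{4}{k} + 1 = 1 + \frac{4}{k}$)
$d{\left(T \right)} = \frac{2 T}{-134 + T}$
$o{\left(b \right)} = \sqrt{\frac{25}{29} + b}$ ($o{\left(b \right)} = \sqrt{b + \frac{4 - 29}{-29}} = \sqrt{b - - \frac{25}{29}} = \sqrt{b + \frac{25}{29}} = \sqrt{\frac{25}{29} + b}$)
$o{\left(13 \right)} d{\left(-102 \right)} = \frac{\sqrt{725 + 841 \cdot 13}}{29} \cdot 2 \left(-102\right) \frac{1}{-134 - 102} = \frac{\sqrt{725 + 10933}}{29} \cdot 2 \left(-102\right) \frac{1}{-236} = \frac{\sqrt{11658}}{29} \cdot 2 \left(-102\right) \left(- \frac{1}{236}\right) = \frac{\sqrt{11658}}{29} \cdot \frac{51}{59} = \frac{51 \sqrt{11658}}{1711}$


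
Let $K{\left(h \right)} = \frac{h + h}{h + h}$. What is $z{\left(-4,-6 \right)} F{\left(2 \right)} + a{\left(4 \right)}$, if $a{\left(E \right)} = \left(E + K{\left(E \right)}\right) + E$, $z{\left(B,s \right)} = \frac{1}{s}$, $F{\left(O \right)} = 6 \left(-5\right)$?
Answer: $14$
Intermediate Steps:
$K{\left(h \right)} = 1$ ($K{\left(h \right)} = \frac{2 h}{2 h} = 2 h \frac{1}{2 h} = 1$)
$F{\left(O \right)} = -30$
$a{\left(E \right)} = 1 + 2 E$ ($a{\left(E \right)} = \left(E + 1\right) + E = \left(1 + E\right) + E = 1 + 2 E$)
$z{\left(-4,-6 \right)} F{\left(2 \right)} + a{\left(4 \right)} = \frac{1}{-6} \left(-30\right) + \left(1 + 2 \cdot 4\right) = \left(- \frac{1}{6}\right) \left(-30\right) + \left(1 + 8\right) = 5 + 9 = 14$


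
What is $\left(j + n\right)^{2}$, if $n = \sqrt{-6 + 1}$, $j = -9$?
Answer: $\left(9 - i \sqrt{5}\right)^{2} \approx 76.0 - 40.249 i$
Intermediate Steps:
$n = i \sqrt{5}$ ($n = \sqrt{-5} = i \sqrt{5} \approx 2.2361 i$)
$\left(j + n\right)^{2} = \left(-9 + i \sqrt{5}\right)^{2}$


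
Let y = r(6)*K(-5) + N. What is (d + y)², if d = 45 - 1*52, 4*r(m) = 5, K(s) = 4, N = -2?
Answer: 16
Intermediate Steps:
r(m) = 5/4 (r(m) = (¼)*5 = 5/4)
y = 3 (y = (5/4)*4 - 2 = 5 - 2 = 3)
d = -7 (d = 45 - 52 = -7)
(d + y)² = (-7 + 3)² = (-4)² = 16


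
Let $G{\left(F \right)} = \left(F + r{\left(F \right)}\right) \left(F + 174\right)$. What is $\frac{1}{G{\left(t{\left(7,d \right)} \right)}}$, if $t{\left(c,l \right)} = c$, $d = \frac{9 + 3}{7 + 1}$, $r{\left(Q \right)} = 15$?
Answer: $\frac{1}{3982} \approx 0.00025113$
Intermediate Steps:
$d = \frac{3}{2}$ ($d = \frac{12}{8} = 12 \cdot \frac{1}{8} = \frac{3}{2} \approx 1.5$)
$G{\left(F \right)} = \left(15 + F\right) \left(174 + F\right)$ ($G{\left(F \right)} = \left(F + 15\right) \left(F + 174\right) = \left(15 + F\right) \left(174 + F\right)$)
$\frac{1}{G{\left(t{\left(7,d \right)} \right)}} = \frac{1}{2610 + 7^{2} + 189 \cdot 7} = \frac{1}{2610 + 49 + 1323} = \frac{1}{3982}$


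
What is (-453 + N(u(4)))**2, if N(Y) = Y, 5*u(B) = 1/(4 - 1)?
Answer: 46158436/225 ≈ 2.0515e+5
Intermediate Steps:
u(B) = 1/15 (u(B) = 1/(5*(4 - 1)) = (1/5)/3 = (1/5)*(1/3) = 1/15)
(-453 + N(u(4)))**2 = (-453 + 1/15)**2 = (-6794/15)**2 = 46158436/225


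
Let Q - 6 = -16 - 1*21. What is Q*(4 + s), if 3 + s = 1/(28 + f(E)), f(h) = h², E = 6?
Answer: -2015/64 ≈ -31.484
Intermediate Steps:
Q = -31 (Q = 6 + (-16 - 1*21) = 6 + (-16 - 21) = 6 - 37 = -31)
s = -191/64 (s = -3 + 1/(28 + 6²) = -3 + 1/(28 + 36) = -3 + 1/64 = -191/64 ≈ -2.9844)
Q*(4 + s) = -31*(4 - 191/64) = -31*65/64 = -2015/64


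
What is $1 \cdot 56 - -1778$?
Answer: $1834$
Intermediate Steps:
$1 \cdot 56 - -1778 = 56 + 1778 = 1834$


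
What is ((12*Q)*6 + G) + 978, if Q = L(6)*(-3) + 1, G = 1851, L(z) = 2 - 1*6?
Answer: 3765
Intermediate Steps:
L(z) = -4 (L(z) = 2 - 6 = -4)
Q = 13 (Q = -4*(-3) + 1 = 12 + 1 = 13)
((12*Q)*6 + G) + 978 = ((12*13)*6 + 1851) + 978 = (156*6 + 1851) + 978 = (936 + 1851) + 978 = 2787 + 978 = 3765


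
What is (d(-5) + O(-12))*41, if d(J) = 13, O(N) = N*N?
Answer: 6437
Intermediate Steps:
O(N) = N²
(d(-5) + O(-12))*41 = (13 + (-12)²)*41 = (13 + 144)*41 = 157*41 = 6437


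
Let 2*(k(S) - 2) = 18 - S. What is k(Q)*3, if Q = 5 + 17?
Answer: 0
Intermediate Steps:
Q = 22
k(S) = 11 - S/2 (k(S) = 2 + (18 - S)/2 = 2 + (9 - S/2) = 11 - S/2)
k(Q)*3 = (11 - 1/2*22)*3 = (11 - 11)*3 = 0*3 = 0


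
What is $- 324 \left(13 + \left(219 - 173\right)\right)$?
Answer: $-19116$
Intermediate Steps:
$- 324 \left(13 + \left(219 - 173\right)\right) = - 324 \left(13 + 46\right) = \left(-324\right) 59 = -19116$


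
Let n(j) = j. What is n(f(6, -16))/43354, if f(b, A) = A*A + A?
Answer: 120/21677 ≈ 0.0055358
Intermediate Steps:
f(b, A) = A + A**2 (f(b, A) = A**2 + A = A + A**2)
n(f(6, -16))/43354 = -16*(1 - 16)/43354 = -16*(-15)*(1/43354) = 240*(1/43354) = 120/21677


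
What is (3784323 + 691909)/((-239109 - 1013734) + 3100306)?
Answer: 4476232/1847463 ≈ 2.4229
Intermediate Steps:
(3784323 + 691909)/((-239109 - 1013734) + 3100306) = 4476232/(-1252843 + 3100306) = 4476232/1847463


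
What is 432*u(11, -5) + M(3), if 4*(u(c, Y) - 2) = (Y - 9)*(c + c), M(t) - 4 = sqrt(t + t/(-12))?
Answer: -32396 + sqrt(11)/2 ≈ -32394.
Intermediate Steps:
M(t) = 4 + sqrt(33)*sqrt(t)/6 (M(t) = 4 + sqrt(t + t/(-12)) = 4 + sqrt(t + t*(-1/12)) = 4 + sqrt(t - t/12) = 4 + sqrt(11*t/12) = 4 + sqrt(33)*sqrt(t)/6)
u(c, Y) = 2 + c*(-9 + Y)/2 (u(c, Y) = 2 + ((Y - 9)*(c + c))/4 = 2 + ((-9 + Y)*(2*c))/4 = 2 + (2*c*(-9 + Y))/4 = 2 + c*(-9 + Y)/2)
432*u(11, -5) + M(3) = 432*(2 - 9/2*11 + (1/2)*(-5)*11) + (4 + sqrt(33)*sqrt(3)/6) = 432*(2 - 99/2 - 55/2) + (4 + sqrt(11)/2) = 432*(-75) + (4 + sqrt(11)/2) = -32400 + (4 + sqrt(11)/2) = -32396 + sqrt(11)/2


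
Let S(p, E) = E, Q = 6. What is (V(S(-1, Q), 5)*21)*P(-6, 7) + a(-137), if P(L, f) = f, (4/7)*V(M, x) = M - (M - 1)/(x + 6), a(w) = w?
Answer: 56741/44 ≈ 1289.6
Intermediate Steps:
V(M, x) = 7*M/4 - 7*(-1 + M)/(4*(6 + x)) (V(M, x) = 7*(M - (M - 1)/(x + 6))/4 = 7*(M - (-1 + M)/(6 + x))/4 = 7*M/4 - 7*(-1 + M)/(4*(6 + x)))
(V(S(-1, Q), 5)*21)*P(-6, 7) + a(-137) = ((7*(1 + 5*6 + 6*5)/(4*(6 + 5)))*21)*7 - 137 = (((7/4)*(1 + 30 + 30)/11)*21)*7 - 137 = (((7/4)*(1/11)*61)*21)*7 - 137 = ((427/44)*21)*7 - 137 = (8967/44)*7 - 137 = 62769/44 - 137 = 56741/44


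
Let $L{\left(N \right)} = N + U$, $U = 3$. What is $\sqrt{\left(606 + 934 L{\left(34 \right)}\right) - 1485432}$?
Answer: $2 i \sqrt{362567} \approx 1204.3 i$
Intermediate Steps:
$L{\left(N \right)} = 3 + N$ ($L{\left(N \right)} = N + 3 = 3 + N$)
$\sqrt{\left(606 + 934 L{\left(34 \right)}\right) - 1485432} = \sqrt{\left(606 + 934 \left(3 + 34\right)\right) - 1485432} = \sqrt{\left(606 + 934 \cdot 37\right) - 1485432} = \sqrt{\left(606 + 34558\right) - 1485432} = \sqrt{35164 - 1485432} = \sqrt{-1450268} = 2 i \sqrt{362567}$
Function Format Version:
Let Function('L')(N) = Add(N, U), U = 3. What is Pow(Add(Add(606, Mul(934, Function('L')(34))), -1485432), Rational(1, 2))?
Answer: Mul(2, I, Pow(362567, Rational(1, 2))) ≈ Mul(1204.3, I)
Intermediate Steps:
Function('L')(N) = Add(3, N) (Function('L')(N) = Add(N, 3) = Add(3, N))
Pow(Add(Add(606, Mul(934, Function('L')(34))), -1485432), Rational(1, 2)) = Pow(Add(Add(606, Mul(934, Add(3, 34))), -1485432), Rational(1, 2)) = Pow(Add(Add(606, Mul(934, 37)), -1485432), Rational(1, 2)) = Pow(Add(Add(606, 34558), -1485432), Rational(1, 2)) = Pow(Add(35164, -1485432), Rational(1, 2)) = Pow(-1450268, Rational(1, 2)) = Mul(2, I, Pow(362567, Rational(1, 2)))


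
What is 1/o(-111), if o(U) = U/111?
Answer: -1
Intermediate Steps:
o(U) = U/111 (o(U) = U*(1/111) = U/111)
1/o(-111) = 1/((1/111)*(-111)) = 1/(-1) = -1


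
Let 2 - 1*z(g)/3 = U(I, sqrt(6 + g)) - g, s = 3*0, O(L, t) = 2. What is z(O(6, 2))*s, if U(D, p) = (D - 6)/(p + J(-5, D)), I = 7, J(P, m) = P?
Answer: 0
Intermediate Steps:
U(D, p) = (-6 + D)/(-5 + p) (U(D, p) = (D - 6)/(p - 5) = (-6 + D)/(-5 + p))
s = 0
z(g) = 6 - 3/(-5 + sqrt(6 + g)) + 3*g (z(g) = 6 - 3*((-6 + 7)/(-5 + sqrt(6 + g)) - g) = 6 - 3*(1/(-5 + sqrt(6 + g)) - g) = 6 + (-3/(-5 + sqrt(6 + g)) + 3*g) = 6 - 3/(-5 + sqrt(6 + g)) + 3*g)
z(O(6, 2))*s = (3*(-1 + (-5 + sqrt(6 + 2))*(2 + 2))/(-5 + sqrt(6 + 2)))*0 = (3*(-1 + (-5 + sqrt(8))*4)/(-5 + sqrt(8)))*0 = (3*(-1 + (-5 + 2*sqrt(2))*4)/(-5 + 2*sqrt(2)))*0 = (3*(-1 + (-20 + 8*sqrt(2)))/(-5 + 2*sqrt(2)))*0 = (3*(-21 + 8*sqrt(2))/(-5 + 2*sqrt(2)))*0 = 0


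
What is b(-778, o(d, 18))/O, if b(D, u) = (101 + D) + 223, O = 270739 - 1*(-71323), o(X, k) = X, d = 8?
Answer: -227/171031 ≈ -0.0013272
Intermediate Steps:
O = 342062 (O = 270739 + 71323 = 342062)
b(D, u) = 324 + D
b(-778, o(d, 18))/O = (324 - 778)/342062 = -454*1/342062 = -227/171031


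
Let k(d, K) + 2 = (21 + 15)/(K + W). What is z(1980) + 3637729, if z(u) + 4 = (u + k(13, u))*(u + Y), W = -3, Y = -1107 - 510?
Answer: 2870436357/659 ≈ 4.3557e+6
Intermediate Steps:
Y = -1617
k(d, K) = -2 + 36/(-3 + K) (k(d, K) = -2 + (21 + 15)/(K - 3) = -2 + 36/(-3 + K))
z(u) = -4 + (-1617 + u)*(u + 2*(21 - u)/(-3 + u)) (z(u) = -4 + (u + 2*(21 - u)/(-3 + u))*(u - 1617) = -4 + (u + 2*(21 - u)/(-3 + u))*(-1617 + u) = -4 + (-1617 + u)*(u + 2*(21 - u)/(-3 + u)))
z(1980) + 3637729 = (-67902 + 1980³ - 1622*1980² + 8123*1980)/(-3 + 1980) + 3637729 = (-67902 + 7762392000 - 1622*3920400 + 16083540)/1977 + 3637729 = (-67902 + 7762392000 - 6358888800 + 16083540)/1977 + 3637729 = (1/1977)*1419518838 + 3637729 = 473172946/659 + 3637729 = 2870436357/659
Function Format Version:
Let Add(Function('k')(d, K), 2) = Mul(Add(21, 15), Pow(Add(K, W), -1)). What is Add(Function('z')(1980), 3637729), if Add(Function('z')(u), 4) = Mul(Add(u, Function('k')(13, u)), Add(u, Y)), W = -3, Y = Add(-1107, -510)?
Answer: Rational(2870436357, 659) ≈ 4.3557e+6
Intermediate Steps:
Y = -1617
Function('k')(d, K) = Add(-2, Mul(36, Pow(Add(-3, K), -1))) (Function('k')(d, K) = Add(-2, Mul(Add(21, 15), Pow(Add(K, -3), -1))) = Add(-2, Mul(36, Pow(Add(-3, K), -1))))
Function('z')(u) = Add(-4, Mul(Add(-1617, u), Add(u, Mul(2, Pow(Add(-3, u), -1), Add(21, Mul(-1, u)))))) (Function('z')(u) = Add(-4, Mul(Add(u, Mul(2, Pow(Add(-3, u), -1), Add(21, Mul(-1, u)))), Add(u, -1617))) = Add(-4, Mul(Add(u, Mul(2, Pow(Add(-3, u), -1), Add(21, Mul(-1, u)))), Add(-1617, u))) = Add(-4, Mul(Add(-1617, u), Add(u, Mul(2, Pow(Add(-3, u), -1), Add(21, Mul(-1, u)))))))
Add(Function('z')(1980), 3637729) = Add(Mul(Pow(Add(-3, 1980), -1), Add(-67902, Pow(1980, 3), Mul(-1622, Pow(1980, 2)), Mul(8123, 1980))), 3637729) = Add(Mul(Pow(1977, -1), Add(-67902, 7762392000, Mul(-1622, 3920400), 16083540)), 3637729) = Add(Mul(Rational(1, 1977), Add(-67902, 7762392000, -6358888800, 16083540)), 3637729) = Add(Mul(Rational(1, 1977), 1419518838), 3637729) = Add(Rational(473172946, 659), 3637729) = Rational(2870436357, 659)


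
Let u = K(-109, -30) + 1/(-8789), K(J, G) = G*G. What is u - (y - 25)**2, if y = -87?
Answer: -102339117/8789 ≈ -11644.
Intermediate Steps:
K(J, G) = G**2
u = 7910099/8789 (u = (-30)**2 + 1/(-8789) = 900 - 1/8789 = 7910099/8789 ≈ 900.00)
u - (y - 25)**2 = 7910099/8789 - (-87 - 25)**2 = 7910099/8789 - 1*(-112)**2 = 7910099/8789 - 1*12544 = 7910099/8789 - 12544 = -102339117/8789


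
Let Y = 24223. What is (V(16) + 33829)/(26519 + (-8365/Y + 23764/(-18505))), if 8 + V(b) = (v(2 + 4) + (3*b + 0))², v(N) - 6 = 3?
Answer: 8308251009025/5943160776744 ≈ 1.3980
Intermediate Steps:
v(N) = 9 (v(N) = 6 + 3 = 9)
V(b) = -8 + (9 + 3*b)² (V(b) = -8 + (9 + (3*b + 0))² = -8 + (9 + 3*b)²)
(V(16) + 33829)/(26519 + (-8365/Y + 23764/(-18505))) = ((-8 + 9*(3 + 16)²) + 33829)/(26519 + (-8365/24223 + 23764/(-18505))) = ((-8 + 9*19²) + 33829)/(26519 + (-8365*1/24223 + 23764*(-1/18505))) = ((-8 + 9*361) + 33829)/(26519 + (-8365/24223 - 23764/18505)) = ((-8 + 3249) + 33829)/(26519 - 730429697/448246615) = (3241 + 33829)/(11886321553488/448246615) = 37070*(448246615/11886321553488) = 8308251009025/5943160776744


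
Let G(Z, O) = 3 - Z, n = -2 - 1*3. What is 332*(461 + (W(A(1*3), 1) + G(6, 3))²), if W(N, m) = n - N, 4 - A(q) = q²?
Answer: 156040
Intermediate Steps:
n = -5 (n = -2 - 3 = -5)
A(q) = 4 - q²
W(N, m) = -5 - N
332*(461 + (W(A(1*3), 1) + G(6, 3))²) = 332*(461 + ((-5 - (4 - (1*3)²)) + (3 - 1*6))²) = 332*(461 + ((-5 - (4 - 1*3²)) + (3 - 6))²) = 332*(461 + ((-5 - (4 - 1*9)) - 3)²) = 332*(461 + ((-5 - (4 - 9)) - 3)²) = 332*(461 + ((-5 - 1*(-5)) - 3)²) = 332*(461 + ((-5 + 5) - 3)²) = 332*(461 + (0 - 3)²) = 332*(461 + (-3)²) = 332*(461 + 9) = 332*470 = 156040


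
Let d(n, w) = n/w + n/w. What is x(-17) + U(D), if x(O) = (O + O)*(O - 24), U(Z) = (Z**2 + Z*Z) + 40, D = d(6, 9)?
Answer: 12938/9 ≈ 1437.6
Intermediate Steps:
d(n, w) = 2*n/w
D = 4/3 (D = 2*6/9 = 2*6*(1/9) = 4/3 ≈ 1.3333)
U(Z) = 40 + 2*Z**2 (U(Z) = (Z**2 + Z**2) + 40 = 2*Z**2 + 40 = 40 + 2*Z**2)
x(O) = 2*O*(-24 + O) (x(O) = (2*O)*(-24 + O) = 2*O*(-24 + O))
x(-17) + U(D) = 2*(-17)*(-24 - 17) + (40 + 2*(4/3)**2) = 2*(-17)*(-41) + (40 + 2*(16/9)) = 1394 + (40 + 32/9) = 1394 + 392/9 = 12938/9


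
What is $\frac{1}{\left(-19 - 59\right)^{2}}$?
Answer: $\frac{1}{6084} \approx 0.00016437$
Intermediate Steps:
$\frac{1}{\left(-19 - 59\right)^{2}} = \frac{1}{\left(-78\right)^{2}} = \frac{1}{6084}$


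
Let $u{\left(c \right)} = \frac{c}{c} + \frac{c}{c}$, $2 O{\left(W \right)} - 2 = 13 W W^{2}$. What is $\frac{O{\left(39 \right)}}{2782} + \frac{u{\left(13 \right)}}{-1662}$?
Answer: $\frac{5988965}{43212} \approx 138.59$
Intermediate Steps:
$O{\left(W \right)} = 1 + \frac{13 W^{3}}{2}$ ($O{\left(W \right)} = 1 + \frac{13 W W^{2}}{2} = 1 + \frac{13 W^{3}}{2}$)
$u{\left(c \right)} = 2$ ($u{\left(c \right)} = 1 + 1 = 2$)
$\frac{O{\left(39 \right)}}{2782} + \frac{u{\left(13 \right)}}{-1662} = \frac{1 + \frac{13 \cdot 39^{3}}{2}}{2782} + \frac{2}{-1662} = \left(1 + \frac{13}{2} \cdot 59319\right) \frac{1}{2782} + 2 \left(- \frac{1}{1662}\right) = \left(1 + \frac{771147}{2}\right) \frac{1}{2782} - \frac{1}{831} = \frac{771149}{2} \cdot \frac{1}{2782} - \frac{1}{831} = \frac{7207}{52} - \frac{1}{831} = \frac{5988965}{43212}$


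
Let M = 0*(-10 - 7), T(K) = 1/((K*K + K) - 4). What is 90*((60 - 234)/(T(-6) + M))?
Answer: -407160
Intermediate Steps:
T(K) = 1/(-4 + K + K²) (T(K) = 1/((K² + K) - 4) = 1/((K + K²) - 4) = 1/(-4 + K + K²))
M = 0 (M = 0*(-17) = 0)
90*((60 - 234)/(T(-6) + M)) = 90*((60 - 234)/(1/(-4 - 6 + (-6)²) + 0)) = 90*(-174/(1/(-4 - 6 + 36) + 0)) = 90*(-174/(1/26 + 0)) = 90*(-174/1/26) = 90*(-174*26) = 90*(-4524) = -407160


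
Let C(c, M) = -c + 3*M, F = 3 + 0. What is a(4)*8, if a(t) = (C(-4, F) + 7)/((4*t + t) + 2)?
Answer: 80/11 ≈ 7.2727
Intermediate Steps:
F = 3
a(t) = 20/(2 + 5*t) (a(t) = ((-1*(-4) + 3*3) + 7)/((4*t + t) + 2) = ((4 + 9) + 7)/(5*t + 2) = (13 + 7)/(2 + 5*t) = 20/(2 + 5*t))
a(4)*8 = (20/(2 + 5*4))*8 = (20/(2 + 20))*8 = (20/22)*8 = (20*(1/22))*8 = (10/11)*8 = 80/11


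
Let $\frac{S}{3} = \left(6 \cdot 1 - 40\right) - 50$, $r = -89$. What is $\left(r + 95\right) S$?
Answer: $-1512$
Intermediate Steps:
$S = -252$ ($S = 3 \left(\left(6 \cdot 1 - 40\right) - 50\right) = 3 \left(\left(6 - 40\right) - 50\right) = 3 \left(-34 - 50\right) = 3 \left(-84\right) = -252$)
$\left(r + 95\right) S = \left(-89 + 95\right) \left(-252\right) = 6 \left(-252\right) = -1512$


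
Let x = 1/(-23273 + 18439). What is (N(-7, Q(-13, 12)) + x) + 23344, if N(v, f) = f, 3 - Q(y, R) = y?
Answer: 112922239/4834 ≈ 23360.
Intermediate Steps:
Q(y, R) = 3 - y
x = -1/4834 (x = 1/(-4834) = -1/4834 ≈ -0.00020687)
(N(-7, Q(-13, 12)) + x) + 23344 = ((3 - 1*(-13)) - 1/4834) + 23344 = ((3 + 13) - 1/4834) + 23344 = (16 - 1/4834) + 23344 = 77343/4834 + 23344 = 112922239/4834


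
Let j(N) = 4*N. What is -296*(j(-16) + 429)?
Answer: -108040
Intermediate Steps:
-296*(j(-16) + 429) = -296*(4*(-16) + 429) = -296*(-64 + 429) = -296*365 = -108040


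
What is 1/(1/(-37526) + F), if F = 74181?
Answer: 37526/2783716205 ≈ 1.3481e-5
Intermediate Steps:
1/(1/(-37526) + F) = 1/(1/(-37526) + 74181) = 1/(-1/37526 + 74181) = 1/(2783716205/37526) = 37526/2783716205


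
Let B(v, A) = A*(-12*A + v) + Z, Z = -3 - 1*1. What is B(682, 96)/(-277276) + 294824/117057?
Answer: 21757424873/8114274183 ≈ 2.6814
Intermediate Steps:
Z = -4 (Z = -3 - 1 = -4)
B(v, A) = -4 + A*(v - 12*A) (B(v, A) = A*(-12*A + v) - 4 = A*(v - 12*A) - 4 = -4 + A*(v - 12*A))
B(682, 96)/(-277276) + 294824/117057 = (-4 - 12*96² + 96*682)/(-277276) + 294824/117057 = (-4 - 12*9216 + 65472)*(-1/277276) + 294824*(1/117057) = (-4 - 110592 + 65472)*(-1/277276) + 294824/117057 = -45124*(-1/277276) + 294824/117057 = 11281/69319 + 294824/117057 = 21757424873/8114274183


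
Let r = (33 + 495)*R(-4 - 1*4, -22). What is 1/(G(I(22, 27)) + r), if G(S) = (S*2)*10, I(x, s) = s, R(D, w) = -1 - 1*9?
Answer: -1/4740 ≈ -0.00021097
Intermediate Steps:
R(D, w) = -10 (R(D, w) = -1 - 9 = -10)
G(S) = 20*S (G(S) = (2*S)*10 = 20*S)
r = -5280 (r = (33 + 495)*(-10) = 528*(-10) = -5280)
1/(G(I(22, 27)) + r) = 1/(20*27 - 5280) = 1/(540 - 5280) = 1/(-4740) = -1/4740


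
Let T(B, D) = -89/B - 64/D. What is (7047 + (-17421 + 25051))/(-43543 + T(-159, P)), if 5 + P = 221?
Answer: -21002787/62309656 ≈ -0.33707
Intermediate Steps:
P = 216 (P = -5 + 221 = 216)
(7047 + (-17421 + 25051))/(-43543 + T(-159, P)) = (7047 + (-17421 + 25051))/(-43543 + (-89/(-159) - 64/216)) = (7047 + 7630)/(-43543 + (-89*(-1/159) - 64*1/216)) = 14677/(-43543 + (89/159 - 8/27)) = 14677/(-43543 + 377/1431) = 14677/(-62309656/1431) = 14677*(-1431/62309656) = -21002787/62309656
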